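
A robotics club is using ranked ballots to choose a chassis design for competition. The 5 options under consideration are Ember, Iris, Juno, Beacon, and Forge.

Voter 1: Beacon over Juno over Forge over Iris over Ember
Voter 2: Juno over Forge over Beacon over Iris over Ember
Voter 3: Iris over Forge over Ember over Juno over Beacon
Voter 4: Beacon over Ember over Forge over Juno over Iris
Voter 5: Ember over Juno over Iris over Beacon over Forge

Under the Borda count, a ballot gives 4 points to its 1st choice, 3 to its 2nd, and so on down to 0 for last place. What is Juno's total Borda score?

Borda scores:
  Ember: 0 + 0 + 2 + 3 + 4 = 9
  Iris: 1 + 1 + 4 + 0 + 2 = 8
  Juno: 3 + 4 + 1 + 1 + 3 = 12
  Beacon: 4 + 2 + 0 + 4 + 1 = 11
  Forge: 2 + 3 + 3 + 2 + 0 = 10

12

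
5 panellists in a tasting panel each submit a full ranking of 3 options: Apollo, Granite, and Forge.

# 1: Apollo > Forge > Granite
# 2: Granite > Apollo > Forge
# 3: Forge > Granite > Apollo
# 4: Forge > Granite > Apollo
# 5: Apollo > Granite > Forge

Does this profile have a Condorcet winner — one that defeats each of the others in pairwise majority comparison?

Head-to-head results (5 voters total):
Apollo vs Granite: Granite wins 3–2.
Apollo vs Forge: Apollo wins 3–2.
Granite vs Forge: Forge wins 3–2.
No candidate beats all others: Apollo beats Forge beats Granite beats Apollo, a majority cycle.

No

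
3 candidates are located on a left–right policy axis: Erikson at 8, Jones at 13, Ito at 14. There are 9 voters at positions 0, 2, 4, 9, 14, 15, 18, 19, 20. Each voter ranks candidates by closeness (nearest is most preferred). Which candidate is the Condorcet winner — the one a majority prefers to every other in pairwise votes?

With single-peaked preferences on a line, the Condorcet winner is the candidate closest to the median voter.
The median voter (position 14) is closest to Ito at 14.
Check: Ito vs Erikson — voters closer to Ito: 5 of 9.

Ito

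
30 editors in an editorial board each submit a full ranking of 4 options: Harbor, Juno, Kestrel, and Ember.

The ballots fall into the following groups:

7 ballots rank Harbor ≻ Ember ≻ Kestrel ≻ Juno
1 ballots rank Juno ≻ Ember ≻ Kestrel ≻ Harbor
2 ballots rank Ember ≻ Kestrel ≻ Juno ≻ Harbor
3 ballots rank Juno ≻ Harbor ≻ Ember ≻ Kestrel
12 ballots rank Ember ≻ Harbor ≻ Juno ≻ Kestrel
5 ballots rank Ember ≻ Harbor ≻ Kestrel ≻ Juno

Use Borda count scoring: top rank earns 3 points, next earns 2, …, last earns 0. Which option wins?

Ember

Borda scores:
  Harbor: 7·3 + 0 + 2·0 + 3·2 + 12·2 + 5·2 = 61
  Juno: 7·0 + 3 + 2·1 + 3·3 + 12·1 + 5·0 = 26
  Kestrel: 7·1 + 1 + 2·2 + 3·0 + 12·0 + 5·1 = 17
  Ember: 7·2 + 2 + 2·3 + 3·1 + 12·3 + 5·3 = 76
Ember has the highest total.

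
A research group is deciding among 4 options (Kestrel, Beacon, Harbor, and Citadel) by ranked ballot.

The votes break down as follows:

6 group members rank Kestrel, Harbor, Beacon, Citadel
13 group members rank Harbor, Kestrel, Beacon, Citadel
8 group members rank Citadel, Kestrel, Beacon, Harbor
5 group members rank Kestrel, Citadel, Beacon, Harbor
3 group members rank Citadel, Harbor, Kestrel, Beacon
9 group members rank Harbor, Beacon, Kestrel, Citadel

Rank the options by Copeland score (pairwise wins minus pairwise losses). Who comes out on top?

Pairwise results:
  Kestrel vs Beacon: Kestrel wins 35–9.
  Kestrel vs Harbor: Harbor wins 25–19.
  Kestrel vs Citadel: Kestrel wins 33–11.
  Beacon vs Harbor: Harbor wins 31–13.
  Beacon vs Citadel: Beacon wins 28–16.
  Harbor vs Citadel: Harbor wins 28–16.
Copeland scores (wins − losses):
  Kestrel: 2 − 1 = 1
  Beacon: 1 − 2 = -1
  Harbor: 3 − 0 = 3
  Citadel: 0 − 3 = -3
Harbor has the best Copeland score.

Harbor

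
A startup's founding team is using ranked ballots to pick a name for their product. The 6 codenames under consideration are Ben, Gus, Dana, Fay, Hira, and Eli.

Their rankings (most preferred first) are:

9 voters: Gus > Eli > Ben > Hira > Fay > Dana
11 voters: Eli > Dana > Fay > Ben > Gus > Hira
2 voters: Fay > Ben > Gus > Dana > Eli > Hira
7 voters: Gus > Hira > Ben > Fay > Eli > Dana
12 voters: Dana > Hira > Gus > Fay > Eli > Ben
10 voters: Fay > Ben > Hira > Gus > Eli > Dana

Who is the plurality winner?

First-place vote totals:
  Ben: 0
  Gus: 16
  Dana: 12
  Fay: 12
  Hira: 0
  Eli: 11
Gus has the most first-place votes.

Gus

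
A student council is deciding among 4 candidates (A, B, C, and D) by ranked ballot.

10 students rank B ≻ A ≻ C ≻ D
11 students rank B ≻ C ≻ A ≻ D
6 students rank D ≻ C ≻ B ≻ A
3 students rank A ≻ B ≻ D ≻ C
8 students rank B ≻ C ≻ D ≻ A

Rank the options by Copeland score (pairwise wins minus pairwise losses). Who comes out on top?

B

Pairwise results:
  A vs B: B wins 35–3.
  A vs C: C wins 25–13.
  A vs D: A wins 24–14.
  B vs C: B wins 32–6.
  B vs D: B wins 32–6.
  C vs D: C wins 29–9.
Copeland scores (wins − losses):
  A: 1 − 2 = -1
  B: 3 − 0 = 3
  C: 2 − 1 = 1
  D: 0 − 3 = -3
B has the best Copeland score.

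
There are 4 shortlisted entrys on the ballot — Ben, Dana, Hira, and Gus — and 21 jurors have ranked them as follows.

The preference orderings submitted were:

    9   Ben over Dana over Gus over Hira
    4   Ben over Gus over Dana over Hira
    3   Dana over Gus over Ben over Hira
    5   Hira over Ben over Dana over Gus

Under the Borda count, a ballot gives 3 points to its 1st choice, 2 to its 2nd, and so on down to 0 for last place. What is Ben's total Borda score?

Borda scores:
  Ben: 9·3 + 4·3 + 3·1 + 5·2 = 52
  Dana: 9·2 + 4·1 + 3·3 + 5·1 = 36
  Hira: 9·0 + 4·0 + 3·0 + 5·3 = 15
  Gus: 9·1 + 4·2 + 3·2 + 5·0 = 23

52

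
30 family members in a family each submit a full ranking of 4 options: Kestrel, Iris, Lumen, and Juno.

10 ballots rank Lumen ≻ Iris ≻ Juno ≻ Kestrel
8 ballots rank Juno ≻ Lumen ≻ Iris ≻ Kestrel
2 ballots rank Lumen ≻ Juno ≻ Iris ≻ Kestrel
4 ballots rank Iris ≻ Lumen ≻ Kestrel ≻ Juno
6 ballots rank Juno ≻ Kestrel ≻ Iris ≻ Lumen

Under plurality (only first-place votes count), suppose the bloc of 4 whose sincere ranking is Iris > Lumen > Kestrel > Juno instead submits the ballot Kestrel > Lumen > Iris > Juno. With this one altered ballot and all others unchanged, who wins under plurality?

First-place totals with the altered ballot: Kestrel 4, Iris 0, Lumen 12, Juno 14.
The winner is unchanged: still Juno.

Juno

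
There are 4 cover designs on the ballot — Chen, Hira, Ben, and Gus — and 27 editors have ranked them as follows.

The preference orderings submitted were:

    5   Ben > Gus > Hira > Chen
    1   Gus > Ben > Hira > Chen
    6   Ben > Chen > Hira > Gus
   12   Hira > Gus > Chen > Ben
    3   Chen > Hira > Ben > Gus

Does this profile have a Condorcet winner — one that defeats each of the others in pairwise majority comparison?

Yes

Head-to-head results (27 voters total):
Chen vs Hira: Hira wins 18–9.
Chen vs Ben: Chen wins 15–12.
Chen vs Gus: Gus wins 18–9.
Hira vs Ben: Hira wins 15–12.
Hira vs Gus: Hira wins 21–6.
Ben vs Gus: Ben wins 14–13.
Hira beats each rival — Chen (18–9), Ben (15–12), Gus (21–6) — so Hira is the Condorcet winner.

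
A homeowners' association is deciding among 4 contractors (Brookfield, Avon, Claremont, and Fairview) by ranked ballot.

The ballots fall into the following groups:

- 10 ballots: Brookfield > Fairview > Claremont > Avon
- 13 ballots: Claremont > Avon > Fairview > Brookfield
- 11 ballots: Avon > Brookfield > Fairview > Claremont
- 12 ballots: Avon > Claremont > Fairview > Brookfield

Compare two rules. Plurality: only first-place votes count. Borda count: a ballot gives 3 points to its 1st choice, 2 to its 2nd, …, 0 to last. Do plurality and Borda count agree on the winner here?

Plurality first-place counts: Brookfield 10, Avon 23, Claremont 13, Fairview 0 → Avon.
Borda totals: Brookfield 52, Avon 95, Claremont 73, Fairview 56 → Avon.
The two rules agree on Avon.

Yes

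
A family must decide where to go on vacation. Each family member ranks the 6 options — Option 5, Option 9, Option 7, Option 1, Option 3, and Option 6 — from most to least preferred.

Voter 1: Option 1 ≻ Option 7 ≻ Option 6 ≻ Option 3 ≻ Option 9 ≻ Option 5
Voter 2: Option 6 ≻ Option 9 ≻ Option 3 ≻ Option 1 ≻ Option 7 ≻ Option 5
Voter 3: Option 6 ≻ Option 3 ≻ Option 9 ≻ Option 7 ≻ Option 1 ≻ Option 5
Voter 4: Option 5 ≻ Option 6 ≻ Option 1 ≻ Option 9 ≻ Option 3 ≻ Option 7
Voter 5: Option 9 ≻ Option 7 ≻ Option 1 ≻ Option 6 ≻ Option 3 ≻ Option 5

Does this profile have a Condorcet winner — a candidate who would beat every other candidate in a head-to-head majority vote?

Head-to-head results (5 voters total):
Option 5 vs Option 9: Option 9 wins 4–1.
Option 5 vs Option 7: Option 7 wins 4–1.
Option 5 vs Option 1: Option 1 wins 4–1.
Option 5 vs Option 3: Option 3 wins 4–1.
Option 5 vs Option 6: Option 6 wins 4–1.
Option 9 vs Option 7: Option 9 wins 4–1.
Option 9 vs Option 1: Option 9 wins 3–2.
Option 9 vs Option 3: Option 9 wins 3–2.
Option 9 vs Option 6: Option 6 wins 4–1.
Option 7 vs Option 1: Option 1 wins 3–2.
Option 7 vs Option 3: Option 3 wins 3–2.
Option 7 vs Option 6: Option 6 wins 3–2.
Option 1 vs Option 3: Option 1 wins 3–2.
Option 1 vs Option 6: Option 6 wins 3–2.
Option 3 vs Option 6: Option 6 wins 5–0.
Option 6 beats each rival — Option 5 (4–1), Option 9 (4–1), Option 7 (3–2), Option 1 (3–2), Option 3 (5–0) — so Option 6 is the Condorcet winner.

Yes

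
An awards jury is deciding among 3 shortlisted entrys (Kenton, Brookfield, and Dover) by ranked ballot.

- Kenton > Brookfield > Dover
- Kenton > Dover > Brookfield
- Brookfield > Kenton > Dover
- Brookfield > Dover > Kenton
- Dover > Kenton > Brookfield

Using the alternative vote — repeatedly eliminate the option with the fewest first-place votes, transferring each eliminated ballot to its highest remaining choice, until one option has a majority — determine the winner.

Round 1: Kenton 2, Brookfield 2, Dover 1. Dover has the fewest and is eliminated.
Round 2: Kenton 3, Brookfield 2. Kenton has a majority.

Kenton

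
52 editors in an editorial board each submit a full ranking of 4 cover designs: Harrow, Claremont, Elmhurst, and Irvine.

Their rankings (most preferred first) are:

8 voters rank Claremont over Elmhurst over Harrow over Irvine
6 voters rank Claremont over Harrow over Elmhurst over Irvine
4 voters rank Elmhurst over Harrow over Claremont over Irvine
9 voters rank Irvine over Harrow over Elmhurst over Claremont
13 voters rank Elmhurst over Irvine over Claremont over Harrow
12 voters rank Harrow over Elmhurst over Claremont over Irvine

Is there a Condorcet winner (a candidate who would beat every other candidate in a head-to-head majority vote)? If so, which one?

Head-to-head results (52 voters total):
Harrow vs Claremont: Claremont wins 27–25.
Harrow vs Elmhurst: Harrow wins 27–25.
Harrow vs Irvine: Harrow wins 30–22.
Claremont vs Elmhurst: Elmhurst wins 38–14.
Claremont vs Irvine: Claremont wins 30–22.
Elmhurst vs Irvine: Elmhurst wins 43–9.
No candidate beats all others: Harrow beats Elmhurst beats Claremont beats Harrow, a majority cycle.

There is no Condorcet winner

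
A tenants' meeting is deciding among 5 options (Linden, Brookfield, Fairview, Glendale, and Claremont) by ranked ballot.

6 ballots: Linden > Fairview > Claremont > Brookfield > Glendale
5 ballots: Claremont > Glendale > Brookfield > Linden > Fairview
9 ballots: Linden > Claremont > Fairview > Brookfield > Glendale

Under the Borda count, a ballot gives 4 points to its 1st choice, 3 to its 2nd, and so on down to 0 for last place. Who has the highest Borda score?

Borda scores:
  Linden: 6·4 + 5·1 + 9·4 = 65
  Brookfield: 6·1 + 5·2 + 9·1 = 25
  Fairview: 6·3 + 5·0 + 9·2 = 36
  Glendale: 6·0 + 5·3 + 9·0 = 15
  Claremont: 6·2 + 5·4 + 9·3 = 59
Linden has the highest total.

Linden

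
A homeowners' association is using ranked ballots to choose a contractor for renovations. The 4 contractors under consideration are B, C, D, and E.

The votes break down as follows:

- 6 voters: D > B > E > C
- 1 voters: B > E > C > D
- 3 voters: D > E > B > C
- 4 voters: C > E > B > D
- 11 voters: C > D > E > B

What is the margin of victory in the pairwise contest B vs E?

Ballots ranking B above E: 6+1 = 7.
Ballots ranking E above B: 3+4+11 = 18.
E wins 18–7, a margin of 11.

11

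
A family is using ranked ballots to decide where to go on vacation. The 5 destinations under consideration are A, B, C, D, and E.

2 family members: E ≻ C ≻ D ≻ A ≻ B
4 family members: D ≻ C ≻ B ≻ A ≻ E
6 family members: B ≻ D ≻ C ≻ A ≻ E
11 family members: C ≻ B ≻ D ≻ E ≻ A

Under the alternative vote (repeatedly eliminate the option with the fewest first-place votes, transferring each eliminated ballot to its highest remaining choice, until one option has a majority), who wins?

C

Round 1: C 11, B 6, D 4, E 2, A 0. A has the fewest and is eliminated.
Round 2: C 11, B 6, D 4, E 2. E has the fewest and is eliminated.
Round 3: C 13, B 6, D 4. C has a majority.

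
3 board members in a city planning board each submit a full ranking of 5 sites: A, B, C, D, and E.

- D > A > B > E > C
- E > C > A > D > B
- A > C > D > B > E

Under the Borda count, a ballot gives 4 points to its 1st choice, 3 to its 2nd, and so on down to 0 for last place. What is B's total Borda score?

3

Borda scores:
  A: 3 + 2 + 4 = 9
  B: 2 + 0 + 1 = 3
  C: 0 + 3 + 3 = 6
  D: 4 + 1 + 2 = 7
  E: 1 + 4 + 0 = 5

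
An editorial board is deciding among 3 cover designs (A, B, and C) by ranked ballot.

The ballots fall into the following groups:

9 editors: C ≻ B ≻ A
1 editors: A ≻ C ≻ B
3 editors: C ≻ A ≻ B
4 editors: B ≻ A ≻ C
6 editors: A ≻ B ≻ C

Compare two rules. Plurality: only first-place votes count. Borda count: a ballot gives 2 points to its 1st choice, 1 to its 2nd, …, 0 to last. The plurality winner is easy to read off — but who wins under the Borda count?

Plurality first-place counts: A 7, B 4, C 12 → C.
Borda totals: A 21, B 23, C 25 → C.

C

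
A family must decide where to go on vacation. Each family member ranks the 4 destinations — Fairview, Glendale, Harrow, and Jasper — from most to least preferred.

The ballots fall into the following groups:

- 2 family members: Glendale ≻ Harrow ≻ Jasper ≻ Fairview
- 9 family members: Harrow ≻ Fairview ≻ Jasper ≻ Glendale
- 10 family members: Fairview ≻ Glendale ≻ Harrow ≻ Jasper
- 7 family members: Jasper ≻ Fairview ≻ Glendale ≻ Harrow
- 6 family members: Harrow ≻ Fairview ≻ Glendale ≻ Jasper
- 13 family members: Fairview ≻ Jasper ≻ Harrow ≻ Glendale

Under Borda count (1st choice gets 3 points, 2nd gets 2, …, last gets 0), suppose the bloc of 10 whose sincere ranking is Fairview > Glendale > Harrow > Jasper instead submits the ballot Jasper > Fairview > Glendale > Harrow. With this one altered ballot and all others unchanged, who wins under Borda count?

Fairview

Borda totals with the altered ballot: Fairview 103, Glendale 29, Harrow 62, Jasper 88.
The winner is unchanged: still Fairview.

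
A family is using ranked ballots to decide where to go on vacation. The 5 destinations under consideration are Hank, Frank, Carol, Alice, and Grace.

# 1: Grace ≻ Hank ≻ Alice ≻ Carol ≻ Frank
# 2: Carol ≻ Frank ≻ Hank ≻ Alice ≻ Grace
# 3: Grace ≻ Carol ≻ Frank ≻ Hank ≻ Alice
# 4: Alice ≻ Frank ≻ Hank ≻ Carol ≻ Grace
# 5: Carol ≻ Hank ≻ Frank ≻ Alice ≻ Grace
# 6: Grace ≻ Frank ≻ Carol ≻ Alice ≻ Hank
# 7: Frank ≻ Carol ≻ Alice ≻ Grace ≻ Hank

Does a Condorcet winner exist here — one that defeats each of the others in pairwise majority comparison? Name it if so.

Carol

Head-to-head results (7 voters total):
Hank vs Frank: Frank wins 5–2.
Hank vs Carol: Carol wins 5–2.
Hank vs Alice: Hank wins 4–3.
Hank vs Grace: Grace wins 4–3.
Frank vs Carol: Carol wins 4–3.
Frank vs Alice: Frank wins 5–2.
Frank vs Grace: Frank wins 4–3.
Carol vs Alice: Carol wins 5–2.
Carol vs Grace: Carol wins 4–3.
Alice vs Grace: Alice wins 4–3.
Carol beats each rival — Hank (5–2), Frank (4–3), Alice (5–2), Grace (4–3) — so Carol is the Condorcet winner.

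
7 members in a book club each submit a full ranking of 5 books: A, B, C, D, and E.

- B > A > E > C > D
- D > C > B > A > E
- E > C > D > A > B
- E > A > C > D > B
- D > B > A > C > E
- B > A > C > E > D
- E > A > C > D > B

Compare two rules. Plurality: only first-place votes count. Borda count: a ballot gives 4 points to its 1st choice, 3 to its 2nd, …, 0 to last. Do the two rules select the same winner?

Plurality first-place counts: A 0, B 2, C 0, D 2, E 3 → E.
Borda totals: A 16, B 13, C 14, D 12, E 15 → A.
The two rules disagree: plurality picks E, Borda picks A.

No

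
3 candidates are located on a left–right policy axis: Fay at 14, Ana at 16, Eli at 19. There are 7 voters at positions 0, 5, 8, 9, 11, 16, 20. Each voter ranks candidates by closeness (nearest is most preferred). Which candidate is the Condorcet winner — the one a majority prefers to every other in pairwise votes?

With single-peaked preferences on a line, the Condorcet winner is the candidate closest to the median voter.
The median voter (position 9) is closest to Fay at 14.
Check: Fay vs Ana — voters closer to Fay: 5 of 7.

Fay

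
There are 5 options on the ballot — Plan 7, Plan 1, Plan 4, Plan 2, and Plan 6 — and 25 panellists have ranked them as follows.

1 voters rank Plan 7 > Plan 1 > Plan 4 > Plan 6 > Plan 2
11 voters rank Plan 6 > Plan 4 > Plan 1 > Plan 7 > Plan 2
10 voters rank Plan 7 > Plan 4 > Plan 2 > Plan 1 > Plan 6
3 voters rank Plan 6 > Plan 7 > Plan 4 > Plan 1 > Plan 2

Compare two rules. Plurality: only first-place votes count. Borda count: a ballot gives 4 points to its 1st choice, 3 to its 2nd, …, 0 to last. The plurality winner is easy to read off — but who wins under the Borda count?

Plan 4

Plurality first-place counts: Plan 7 11, Plan 1 0, Plan 4 0, Plan 2 0, Plan 6 14 → Plan 6.
Borda totals: Plan 7 64, Plan 1 38, Plan 4 71, Plan 2 20, Plan 6 57 → Plan 4.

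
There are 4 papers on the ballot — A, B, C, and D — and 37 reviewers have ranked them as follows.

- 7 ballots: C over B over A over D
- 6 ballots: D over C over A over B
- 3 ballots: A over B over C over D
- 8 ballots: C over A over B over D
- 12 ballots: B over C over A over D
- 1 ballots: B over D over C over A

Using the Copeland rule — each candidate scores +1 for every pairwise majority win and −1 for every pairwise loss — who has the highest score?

C

Pairwise results:
  A vs B: B wins 20–17.
  A vs C: C wins 34–3.
  A vs D: A wins 30–7.
  B vs C: C wins 21–16.
  B vs D: B wins 31–6.
  C vs D: C wins 30–7.
Copeland scores (wins − losses):
  A: 1 − 2 = -1
  B: 2 − 1 = 1
  C: 3 − 0 = 3
  D: 0 − 3 = -3
C has the best Copeland score.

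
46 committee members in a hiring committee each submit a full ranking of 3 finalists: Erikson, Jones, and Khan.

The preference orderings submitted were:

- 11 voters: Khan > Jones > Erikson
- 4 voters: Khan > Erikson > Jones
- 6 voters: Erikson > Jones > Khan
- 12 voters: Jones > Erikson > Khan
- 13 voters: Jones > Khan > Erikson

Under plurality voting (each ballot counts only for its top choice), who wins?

Jones

First-place vote totals:
  Erikson: 6
  Jones: 25
  Khan: 15
Jones has the most first-place votes.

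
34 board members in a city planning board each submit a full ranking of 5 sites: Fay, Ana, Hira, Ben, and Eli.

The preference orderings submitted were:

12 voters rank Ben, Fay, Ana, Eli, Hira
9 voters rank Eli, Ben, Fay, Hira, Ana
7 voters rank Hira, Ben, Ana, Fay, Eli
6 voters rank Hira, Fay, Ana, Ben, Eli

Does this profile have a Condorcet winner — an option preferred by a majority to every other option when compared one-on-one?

Yes

Head-to-head results (34 voters total):
Fay vs Ana: Fay wins 27–7.
Fay vs Hira: Fay wins 21–13.
Fay vs Ben: Ben wins 28–6.
Fay vs Eli: Fay wins 25–9.
Ana vs Hira: Hira wins 22–12.
Ana vs Ben: Ben wins 28–6.
Ana vs Eli: Ana wins 25–9.
Hira vs Ben: Ben wins 21–13.
Hira vs Eli: Eli wins 21–13.
Ben vs Eli: Ben wins 25–9.
Ben beats each rival — Fay (28–6), Ana (28–6), Hira (21–13), Eli (25–9) — so Ben is the Condorcet winner.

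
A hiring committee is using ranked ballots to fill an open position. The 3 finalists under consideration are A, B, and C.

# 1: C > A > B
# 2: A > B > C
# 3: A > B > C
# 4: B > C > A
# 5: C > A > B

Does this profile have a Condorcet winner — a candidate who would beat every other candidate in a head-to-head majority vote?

Head-to-head results (5 voters total):
A vs B: A wins 4–1.
A vs C: C wins 3–2.
B vs C: B wins 3–2.
No candidate beats all others: A beats B beats C beats A, a majority cycle.

No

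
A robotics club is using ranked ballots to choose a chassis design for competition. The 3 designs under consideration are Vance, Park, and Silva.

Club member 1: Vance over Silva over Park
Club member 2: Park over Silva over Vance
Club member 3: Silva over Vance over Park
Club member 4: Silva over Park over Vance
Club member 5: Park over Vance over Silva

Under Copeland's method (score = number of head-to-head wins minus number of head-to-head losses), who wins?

Pairwise results:
  Vance vs Park: Park wins 3–2.
  Vance vs Silva: Silva wins 3–2.
  Park vs Silva: Silva wins 3–2.
Copeland scores (wins − losses):
  Vance: 0 − 2 = -2
  Park: 1 − 1 = 0
  Silva: 2 − 0 = 2
Silva has the best Copeland score.

Silva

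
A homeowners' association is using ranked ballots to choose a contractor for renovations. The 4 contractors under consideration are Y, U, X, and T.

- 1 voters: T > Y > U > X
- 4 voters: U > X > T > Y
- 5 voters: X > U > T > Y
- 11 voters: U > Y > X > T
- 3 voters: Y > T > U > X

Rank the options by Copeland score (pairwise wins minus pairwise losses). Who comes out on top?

U

Pairwise results:
  Y vs U: U wins 20–4.
  Y vs X: Y wins 15–9.
  Y vs T: Y wins 14–10.
  U vs X: U wins 19–5.
  U vs T: U wins 20–4.
  X vs T: X wins 20–4.
Copeland scores (wins − losses):
  Y: 2 − 1 = 1
  U: 3 − 0 = 3
  X: 1 − 2 = -1
  T: 0 − 3 = -3
U has the best Copeland score.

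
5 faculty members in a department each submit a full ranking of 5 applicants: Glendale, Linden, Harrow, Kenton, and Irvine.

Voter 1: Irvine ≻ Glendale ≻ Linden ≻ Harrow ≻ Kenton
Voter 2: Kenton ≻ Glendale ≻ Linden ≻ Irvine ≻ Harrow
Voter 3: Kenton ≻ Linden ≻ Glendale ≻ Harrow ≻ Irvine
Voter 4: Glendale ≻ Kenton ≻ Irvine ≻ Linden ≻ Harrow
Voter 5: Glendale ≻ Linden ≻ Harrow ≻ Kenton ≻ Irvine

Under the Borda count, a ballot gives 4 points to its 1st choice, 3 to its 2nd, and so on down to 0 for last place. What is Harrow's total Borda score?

4

Borda scores:
  Glendale: 3 + 3 + 2 + 4 + 4 = 16
  Linden: 2 + 2 + 3 + 1 + 3 = 11
  Harrow: 1 + 0 + 1 + 0 + 2 = 4
  Kenton: 0 + 4 + 4 + 3 + 1 = 12
  Irvine: 4 + 1 + 0 + 2 + 0 = 7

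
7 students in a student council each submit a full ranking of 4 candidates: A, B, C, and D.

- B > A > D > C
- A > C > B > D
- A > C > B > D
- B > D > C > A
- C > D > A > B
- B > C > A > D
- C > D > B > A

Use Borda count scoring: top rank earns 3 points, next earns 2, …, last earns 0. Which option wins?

Borda scores:
  A: 2 + 3 + 3 + 0 + 1 + 1 + 0 = 10
  B: 3 + 1 + 1 + 3 + 0 + 3 + 1 = 12
  C: 0 + 2 + 2 + 1 + 3 + 2 + 3 = 13
  D: 1 + 0 + 0 + 2 + 2 + 0 + 2 = 7
C has the highest total.

C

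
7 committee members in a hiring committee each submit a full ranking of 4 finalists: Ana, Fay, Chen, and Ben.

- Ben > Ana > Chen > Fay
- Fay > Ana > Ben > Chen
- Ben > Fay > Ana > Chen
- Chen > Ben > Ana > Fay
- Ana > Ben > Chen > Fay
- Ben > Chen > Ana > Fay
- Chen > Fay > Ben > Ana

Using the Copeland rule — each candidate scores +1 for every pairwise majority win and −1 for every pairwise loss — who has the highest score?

Pairwise results:
  Ana vs Fay: Ana wins 4–3.
  Ana vs Chen: Ana wins 4–3.
  Ana vs Ben: Ben wins 5–2.
  Fay vs Chen: Chen wins 5–2.
  Fay vs Ben: Ben wins 5–2.
  Chen vs Ben: Ben wins 5–2.
Copeland scores (wins − losses):
  Ana: 2 − 1 = 1
  Fay: 0 − 3 = -3
  Chen: 1 − 2 = -1
  Ben: 3 − 0 = 3
Ben has the best Copeland score.

Ben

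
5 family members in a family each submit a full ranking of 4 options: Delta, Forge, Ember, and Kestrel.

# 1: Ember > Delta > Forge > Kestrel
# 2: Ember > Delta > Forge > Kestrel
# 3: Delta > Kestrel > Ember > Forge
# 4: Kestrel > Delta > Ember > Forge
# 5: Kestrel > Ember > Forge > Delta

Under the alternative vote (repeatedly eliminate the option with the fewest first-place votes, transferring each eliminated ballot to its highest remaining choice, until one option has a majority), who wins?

Round 1: Ember 2, Kestrel 2, Delta 1, Forge 0. Forge has the fewest and is eliminated.
Round 2: Ember 2, Kestrel 2, Delta 1. Delta has the fewest and is eliminated.
Round 3: Kestrel 3, Ember 2. Kestrel has a majority.

Kestrel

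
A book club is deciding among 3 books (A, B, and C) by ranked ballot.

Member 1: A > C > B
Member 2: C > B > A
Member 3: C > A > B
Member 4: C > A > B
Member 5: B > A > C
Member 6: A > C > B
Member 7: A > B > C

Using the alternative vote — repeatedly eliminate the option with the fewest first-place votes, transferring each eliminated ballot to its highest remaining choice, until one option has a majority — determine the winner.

A

Round 1: A 3, C 3, B 1. B has the fewest and is eliminated.
Round 2: A 4, C 3. A has a majority.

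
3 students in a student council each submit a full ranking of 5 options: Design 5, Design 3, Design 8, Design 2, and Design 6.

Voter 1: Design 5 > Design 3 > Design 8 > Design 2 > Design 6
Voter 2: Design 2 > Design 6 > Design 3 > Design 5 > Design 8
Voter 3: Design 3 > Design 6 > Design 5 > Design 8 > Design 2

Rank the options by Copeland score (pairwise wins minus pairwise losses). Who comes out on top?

Design 3

Pairwise results:
  Design 5 vs Design 3: Design 3 wins 2–1.
  Design 5 vs Design 8: Design 5 wins 3–0.
  Design 5 vs Design 2: Design 5 wins 2–1.
  Design 5 vs Design 6: Design 6 wins 2–1.
  Design 3 vs Design 8: Design 3 wins 3–0.
  Design 3 vs Design 2: Design 3 wins 2–1.
  Design 3 vs Design 6: Design 3 wins 2–1.
  Design 8 vs Design 2: Design 8 wins 2–1.
  Design 8 vs Design 6: Design 6 wins 2–1.
  Design 2 vs Design 6: Design 2 wins 2–1.
Copeland scores (wins − losses):
  Design 5: 2 − 2 = 0
  Design 3: 4 − 0 = 4
  Design 8: 1 − 3 = -2
  Design 2: 1 − 3 = -2
  Design 6: 2 − 2 = 0
Design 3 has the best Copeland score.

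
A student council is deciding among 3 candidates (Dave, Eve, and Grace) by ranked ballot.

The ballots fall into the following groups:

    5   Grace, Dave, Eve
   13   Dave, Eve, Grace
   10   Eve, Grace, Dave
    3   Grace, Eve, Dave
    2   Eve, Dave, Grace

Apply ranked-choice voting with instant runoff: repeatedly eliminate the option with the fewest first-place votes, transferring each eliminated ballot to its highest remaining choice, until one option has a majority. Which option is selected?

Round 1: Dave 13, Eve 12, Grace 8. Grace has the fewest and is eliminated.
Round 2: Dave 18, Eve 15. Dave has a majority.

Dave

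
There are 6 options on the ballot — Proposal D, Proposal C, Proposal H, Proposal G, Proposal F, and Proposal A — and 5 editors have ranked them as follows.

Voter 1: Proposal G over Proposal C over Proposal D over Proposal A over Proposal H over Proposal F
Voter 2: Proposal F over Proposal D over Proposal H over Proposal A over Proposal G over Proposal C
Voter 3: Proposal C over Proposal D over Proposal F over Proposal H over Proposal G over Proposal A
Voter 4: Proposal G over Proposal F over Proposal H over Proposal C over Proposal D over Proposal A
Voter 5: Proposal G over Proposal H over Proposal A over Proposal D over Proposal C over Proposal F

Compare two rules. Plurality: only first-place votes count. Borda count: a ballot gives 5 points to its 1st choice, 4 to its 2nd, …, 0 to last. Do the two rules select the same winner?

Plurality first-place counts: Proposal D 0, Proposal C 1, Proposal H 0, Proposal G 3, Proposal F 1, Proposal A 0 → Proposal G.
Borda totals: Proposal D 14, Proposal C 12, Proposal H 13, Proposal G 17, Proposal F 12, Proposal A 7 → Proposal G.
The two rules agree on Proposal G.

Yes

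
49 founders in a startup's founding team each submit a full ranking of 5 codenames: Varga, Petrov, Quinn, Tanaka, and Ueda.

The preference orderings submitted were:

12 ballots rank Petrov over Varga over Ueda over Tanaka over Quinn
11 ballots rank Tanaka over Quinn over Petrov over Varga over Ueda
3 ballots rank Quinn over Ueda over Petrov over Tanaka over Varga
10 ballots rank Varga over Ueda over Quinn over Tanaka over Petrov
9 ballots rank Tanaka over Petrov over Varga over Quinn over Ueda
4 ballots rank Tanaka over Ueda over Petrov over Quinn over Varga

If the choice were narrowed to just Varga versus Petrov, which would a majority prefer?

Petrov

Ballots ranking Varga above Petrov: 10.
Ballots ranking Petrov above Varga: 12+11+3+9+4 = 39.
Petrov wins the head-to-head, 39–10.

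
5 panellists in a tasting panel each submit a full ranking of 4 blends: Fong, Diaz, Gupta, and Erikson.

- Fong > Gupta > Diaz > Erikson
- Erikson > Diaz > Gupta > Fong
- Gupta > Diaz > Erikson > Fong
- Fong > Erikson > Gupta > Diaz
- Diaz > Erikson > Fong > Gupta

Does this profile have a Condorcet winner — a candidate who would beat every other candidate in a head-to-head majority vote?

Head-to-head results (5 voters total):
Fong vs Diaz: Diaz wins 3–2.
Fong vs Gupta: Fong wins 3–2.
Fong vs Erikson: Erikson wins 3–2.
Diaz vs Gupta: Gupta wins 3–2.
Diaz vs Erikson: Diaz wins 3–2.
Gupta vs Erikson: Erikson wins 3–2.
No candidate beats all others: Fong beats Gupta beats Diaz beats Fong, a majority cycle.

No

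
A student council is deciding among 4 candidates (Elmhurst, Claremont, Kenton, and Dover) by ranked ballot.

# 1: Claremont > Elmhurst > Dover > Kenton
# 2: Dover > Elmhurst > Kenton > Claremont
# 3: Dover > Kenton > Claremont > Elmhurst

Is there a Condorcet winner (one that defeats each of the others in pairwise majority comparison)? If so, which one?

Head-to-head results (3 voters total):
Elmhurst vs Claremont: Claremont wins 2–1.
Elmhurst vs Kenton: Elmhurst wins 2–1.
Elmhurst vs Dover: Dover wins 2–1.
Claremont vs Kenton: Kenton wins 2–1.
Claremont vs Dover: Dover wins 2–1.
Kenton vs Dover: Dover wins 3–0.
Dover beats each rival — Elmhurst (2–1), Claremont (2–1), Kenton (3–0) — so Dover is the Condorcet winner.

Dover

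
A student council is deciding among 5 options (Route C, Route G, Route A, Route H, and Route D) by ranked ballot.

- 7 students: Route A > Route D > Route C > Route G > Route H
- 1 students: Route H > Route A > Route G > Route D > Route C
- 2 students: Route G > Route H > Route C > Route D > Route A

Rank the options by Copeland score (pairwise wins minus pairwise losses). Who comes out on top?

Pairwise results:
  Route C vs Route G: Route C wins 7–3.
  Route C vs Route A: Route A wins 8–2.
  Route C vs Route H: Route C wins 7–3.
  Route C vs Route D: Route D wins 8–2.
  Route G vs Route A: Route A wins 8–2.
  Route G vs Route H: Route G wins 9–1.
  Route G vs Route D: Route D wins 7–3.
  Route A vs Route H: Route A wins 7–3.
  Route A vs Route D: Route A wins 8–2.
  Route H vs Route D: Route D wins 7–3.
Copeland scores (wins − losses):
  Route C: 2 − 2 = 0
  Route G: 1 − 3 = -2
  Route A: 4 − 0 = 4
  Route H: 0 − 4 = -4
  Route D: 3 − 1 = 2
Route A has the best Copeland score.

Route A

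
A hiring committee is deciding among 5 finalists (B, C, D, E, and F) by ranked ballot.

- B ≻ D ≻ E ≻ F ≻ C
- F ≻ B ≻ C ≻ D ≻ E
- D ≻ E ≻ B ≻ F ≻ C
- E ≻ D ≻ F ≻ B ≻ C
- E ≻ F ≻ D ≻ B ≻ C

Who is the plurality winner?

First-place vote totals:
  B: 1
  C: 0
  D: 1
  E: 2
  F: 1
E has the most first-place votes.

E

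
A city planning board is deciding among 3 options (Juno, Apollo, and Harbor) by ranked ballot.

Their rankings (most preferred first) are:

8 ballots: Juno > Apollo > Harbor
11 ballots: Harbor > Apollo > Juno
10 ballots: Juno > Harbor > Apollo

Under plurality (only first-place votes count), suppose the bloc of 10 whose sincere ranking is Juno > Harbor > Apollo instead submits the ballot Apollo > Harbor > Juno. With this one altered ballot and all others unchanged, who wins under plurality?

Harbor

First-place totals with the altered ballot: Juno 8, Apollo 10, Harbor 11.
The switch changes the winner from Juno to Harbor.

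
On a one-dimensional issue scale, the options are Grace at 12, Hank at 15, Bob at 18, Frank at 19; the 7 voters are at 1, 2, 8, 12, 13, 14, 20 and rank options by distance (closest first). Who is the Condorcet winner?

With single-peaked preferences on a line, the Condorcet winner is the candidate closest to the median voter.
The median voter (position 12) is closest to Grace at 12.
Check: Grace vs Bob — voters closer to Grace: 6 of 7.

Grace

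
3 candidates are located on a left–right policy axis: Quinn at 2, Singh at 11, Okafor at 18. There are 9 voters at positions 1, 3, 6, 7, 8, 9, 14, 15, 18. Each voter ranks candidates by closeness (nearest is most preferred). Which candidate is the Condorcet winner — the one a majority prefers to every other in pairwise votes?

With single-peaked preferences on a line, the Condorcet winner is the candidate closest to the median voter.
The median voter (position 8) is closest to Singh at 11.
Check: Singh vs Quinn — voters closer to Singh: 6 of 9.

Singh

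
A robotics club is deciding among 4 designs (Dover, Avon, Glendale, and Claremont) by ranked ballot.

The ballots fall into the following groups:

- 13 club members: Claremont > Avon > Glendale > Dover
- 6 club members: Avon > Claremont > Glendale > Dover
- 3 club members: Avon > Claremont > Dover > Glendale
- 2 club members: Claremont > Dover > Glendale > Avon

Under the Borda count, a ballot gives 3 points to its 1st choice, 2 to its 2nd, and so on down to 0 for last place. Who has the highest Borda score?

Claremont

Borda scores:
  Dover: 13·0 + 6·0 + 3·1 + 2·2 = 7
  Avon: 13·2 + 6·3 + 3·3 + 2·0 = 53
  Glendale: 13·1 + 6·1 + 3·0 + 2·1 = 21
  Claremont: 13·3 + 6·2 + 3·2 + 2·3 = 63
Claremont has the highest total.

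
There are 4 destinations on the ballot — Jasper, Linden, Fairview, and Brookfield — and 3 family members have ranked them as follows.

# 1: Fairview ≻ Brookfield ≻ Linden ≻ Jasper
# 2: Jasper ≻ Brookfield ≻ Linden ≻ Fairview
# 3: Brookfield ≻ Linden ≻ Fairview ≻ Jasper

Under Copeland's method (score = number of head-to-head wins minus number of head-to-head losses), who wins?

Pairwise results:
  Jasper vs Linden: Linden wins 2–1.
  Jasper vs Fairview: Fairview wins 2–1.
  Jasper vs Brookfield: Brookfield wins 2–1.
  Linden vs Fairview: Linden wins 2–1.
  Linden vs Brookfield: Brookfield wins 3–0.
  Fairview vs Brookfield: Brookfield wins 2–1.
Copeland scores (wins − losses):
  Jasper: 0 − 3 = -3
  Linden: 2 − 1 = 1
  Fairview: 1 − 2 = -1
  Brookfield: 3 − 0 = 3
Brookfield has the best Copeland score.

Brookfield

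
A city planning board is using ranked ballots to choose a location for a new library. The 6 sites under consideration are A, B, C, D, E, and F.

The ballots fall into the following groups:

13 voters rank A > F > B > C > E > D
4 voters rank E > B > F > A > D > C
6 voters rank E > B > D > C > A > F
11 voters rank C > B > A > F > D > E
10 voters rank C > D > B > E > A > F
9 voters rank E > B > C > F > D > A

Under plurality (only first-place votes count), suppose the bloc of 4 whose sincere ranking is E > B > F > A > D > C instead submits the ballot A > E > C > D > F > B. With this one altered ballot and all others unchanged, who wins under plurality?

First-place totals with the altered ballot: A 17, B 0, C 21, D 0, E 15, F 0.
The winner is unchanged: still C.

C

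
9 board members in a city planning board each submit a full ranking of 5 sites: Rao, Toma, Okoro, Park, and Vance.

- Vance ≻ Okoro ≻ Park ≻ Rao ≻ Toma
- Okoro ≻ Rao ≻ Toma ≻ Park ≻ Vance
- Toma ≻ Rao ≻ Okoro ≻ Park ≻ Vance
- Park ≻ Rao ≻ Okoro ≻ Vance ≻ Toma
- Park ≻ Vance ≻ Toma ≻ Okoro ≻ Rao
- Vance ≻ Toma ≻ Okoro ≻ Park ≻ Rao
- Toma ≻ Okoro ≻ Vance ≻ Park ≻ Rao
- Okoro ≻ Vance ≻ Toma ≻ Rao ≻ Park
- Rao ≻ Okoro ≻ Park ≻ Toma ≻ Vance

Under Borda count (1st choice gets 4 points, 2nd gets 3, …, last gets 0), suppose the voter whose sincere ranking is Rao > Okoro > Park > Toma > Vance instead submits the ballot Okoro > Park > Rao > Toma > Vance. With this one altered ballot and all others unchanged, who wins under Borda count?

Borda totals with the altered ballot: Rao 13, Toma 18, Okoro 25, Park 17, Vance 17.
The winner is unchanged: still Okoro.

Okoro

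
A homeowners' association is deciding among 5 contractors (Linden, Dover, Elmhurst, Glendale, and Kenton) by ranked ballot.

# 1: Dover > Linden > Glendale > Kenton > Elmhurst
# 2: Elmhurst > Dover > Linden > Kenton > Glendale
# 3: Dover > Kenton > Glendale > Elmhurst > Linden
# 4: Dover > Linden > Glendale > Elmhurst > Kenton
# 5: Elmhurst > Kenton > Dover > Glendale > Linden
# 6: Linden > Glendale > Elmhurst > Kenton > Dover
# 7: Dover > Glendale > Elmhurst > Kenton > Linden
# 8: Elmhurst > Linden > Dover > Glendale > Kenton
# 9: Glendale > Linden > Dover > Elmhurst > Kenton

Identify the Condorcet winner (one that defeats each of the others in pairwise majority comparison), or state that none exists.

Dover

Head-to-head results (9 voters total):
Linden vs Dover: Dover wins 6–3.
Linden vs Elmhurst: Elmhurst wins 5–4.
Linden vs Glendale: Linden wins 5–4.
Linden vs Kenton: Linden wins 6–3.
Dover vs Elmhurst: Dover wins 5–4.
Dover vs Glendale: Dover wins 7–2.
Dover vs Kenton: Dover wins 7–2.
Elmhurst vs Glendale: Glendale wins 6–3.
Elmhurst vs Kenton: Elmhurst wins 7–2.
Glendale vs Kenton: Glendale wins 6–3.
Dover beats each rival — Linden (6–3), Elmhurst (5–4), Glendale (7–2), Kenton (7–2) — so Dover is the Condorcet winner.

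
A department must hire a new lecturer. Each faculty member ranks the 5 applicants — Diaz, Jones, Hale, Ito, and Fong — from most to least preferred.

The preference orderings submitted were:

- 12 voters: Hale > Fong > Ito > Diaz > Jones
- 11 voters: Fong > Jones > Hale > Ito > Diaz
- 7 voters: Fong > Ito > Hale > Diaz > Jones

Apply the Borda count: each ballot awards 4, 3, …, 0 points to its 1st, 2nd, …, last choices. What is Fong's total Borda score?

Borda scores:
  Diaz: 12·1 + 11·0 + 7·1 = 19
  Jones: 12·0 + 11·3 + 7·0 = 33
  Hale: 12·4 + 11·2 + 7·2 = 84
  Ito: 12·2 + 11·1 + 7·3 = 56
  Fong: 12·3 + 11·4 + 7·4 = 108

108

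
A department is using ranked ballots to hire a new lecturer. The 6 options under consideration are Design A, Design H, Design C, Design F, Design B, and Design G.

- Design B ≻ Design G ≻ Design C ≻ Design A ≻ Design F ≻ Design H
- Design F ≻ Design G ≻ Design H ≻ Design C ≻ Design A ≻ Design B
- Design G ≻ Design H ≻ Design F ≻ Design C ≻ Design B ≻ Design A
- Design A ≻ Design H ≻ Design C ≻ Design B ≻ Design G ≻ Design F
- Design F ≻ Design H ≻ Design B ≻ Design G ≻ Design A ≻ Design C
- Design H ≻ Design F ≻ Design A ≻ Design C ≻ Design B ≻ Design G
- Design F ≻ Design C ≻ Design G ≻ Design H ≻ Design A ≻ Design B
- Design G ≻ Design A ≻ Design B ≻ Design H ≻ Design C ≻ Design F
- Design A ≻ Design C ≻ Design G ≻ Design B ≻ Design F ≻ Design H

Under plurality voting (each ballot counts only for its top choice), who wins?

First-place vote totals:
  Design A: 2
  Design H: 1
  Design C: 0
  Design F: 3
  Design B: 1
  Design G: 2
Design F has the most first-place votes.

Design F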